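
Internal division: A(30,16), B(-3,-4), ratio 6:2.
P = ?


Px = (6*(-3) + 2*30)/8 = 42/8 = 5.2500
Py = (6*(-4) + 2*16)/8 = 8/8 = 1.0000

P = (5.2500, 1.0000)


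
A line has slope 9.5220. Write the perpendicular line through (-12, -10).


Perpendicular slope = -1/m1 = -1/9.5220 = -0.1050
b2 = y0 - m2*x0 = -10 - 12/9.5220 = -10 - 1.2602 = -11.2602

y = -0.1050x - 11.2602


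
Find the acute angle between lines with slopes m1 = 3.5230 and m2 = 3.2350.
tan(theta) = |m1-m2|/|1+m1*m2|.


m1-m2 = 0.288
1+m1*m2 = 12.396905
tan(theta) = |0.288/12.396905| = 0.023232
theta = arctan(|0.288/12.396905|) = 1.3308 degrees (acute angle)

1.3308 degrees


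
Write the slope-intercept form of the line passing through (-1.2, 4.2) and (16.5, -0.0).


m = (-4.2)/(17.7) = -0.2373
b = y1 - m*x1 = 4.2 - (-4.2*(-1.2))/(17.7) = 4.2 - 0.2847 = 3.9153

y = -0.2373x + 3.9153


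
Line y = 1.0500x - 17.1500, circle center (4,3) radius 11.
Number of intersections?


Substitute y = 1.0500x - 17.1500: (x-4)^2 + (1.0500x- 17.1500-3)^2 = 121
Expand to Ax^2 + Bx + C = 0, where b-k = -20.15
A = 1+m^2 = 2.1025
B = 2(m(b-k) - h) = 2(1.0500*(-20.15) - 4) = -50.315
C = h^2 + (b-k)^2 - r^2 = 16 + 406.0225 - 121 = 301.0225
disc = B^2-4AC = 2531.5992 - 2531.5992 = 0
disc = 0

1 intersection point (tangent)


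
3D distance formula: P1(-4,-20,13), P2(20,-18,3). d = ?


dx=24, dy=2, dz=-10
d = sqrt(576+4+100) = sqrt(680) = 26.0768

26.0768


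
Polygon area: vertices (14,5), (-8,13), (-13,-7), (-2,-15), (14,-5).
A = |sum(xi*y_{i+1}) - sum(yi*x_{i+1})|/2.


sum(xi*y_{i+1}) = 14*13 - 8*(-7) - 13*(-15) - 2*(-5) + 14*5 = 513
sum(yi*x_{i+1}) = 5*(-8) + 13*(-13) - 7*(-2) - 15*14 - 5*14 = -475
Area = |513 + 475|/2 = 988/2 = 494.0000

494.0000 sq units


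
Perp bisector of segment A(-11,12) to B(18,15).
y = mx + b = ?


Midpoint = (3.5, 13.5)
Slope of AB = dy/dx = 3/29 = 0.1034
Perp slope = -dx/dy = -29/3 = -9.6667
b = My - (perp slope)*Mx = 13.5 + (29*3.5)/3 = 13.5 + 33.8333 = 47.3333

y = -9.6667x + 47.3333


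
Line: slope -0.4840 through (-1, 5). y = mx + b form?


y - 5 = -0.4840(x + 1)
y = -0.4840x + 5 + 0.4840*(-1)
y = -0.4840x + 4.5160

y = -0.4840x + 4.5160


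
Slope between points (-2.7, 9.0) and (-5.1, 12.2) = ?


dy = 12.2 - 9.0 = 3.2
dx = -5.1 + 2.7 = -2.4
m = 3.2/(-2.4) = -1.3333

m = -1.3333


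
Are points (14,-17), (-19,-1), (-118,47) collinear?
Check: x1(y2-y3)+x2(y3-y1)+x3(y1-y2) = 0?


14*(-1-47) - 19*(47+ 17) - 118*(-17+ 1)
= -672 - 1216 + 1888 = 0

Yes, collinear (determinant = 0)


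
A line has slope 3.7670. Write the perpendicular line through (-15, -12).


Perpendicular slope = -1/m1 = -1/3.7670 = -0.2655
b2 = y0 - m2*x0 = -12 - 15/3.7670 = -12 - 3.9819 = -15.9819

y = -0.2655x - 15.9819


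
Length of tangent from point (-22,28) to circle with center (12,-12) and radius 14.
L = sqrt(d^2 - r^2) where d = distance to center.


d = sqrt((-22-12)^2 + (28+ 12)^2) = sqrt(1156+1600) = 52.4976
L = sqrt(2756.0000 - 196) = sqrt(2560.0000) = 50.5964

50.5964


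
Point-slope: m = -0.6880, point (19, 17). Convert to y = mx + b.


y - 17 = -0.6880(x - 19)
y = -0.6880x + 17 + 0.6880*19
y = -0.6880x + 30.0720

y = -0.6880x + 30.0720


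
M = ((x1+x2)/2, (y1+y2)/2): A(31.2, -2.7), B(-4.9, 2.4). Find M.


Mx = (31.2 - 4.9)/2 = 26.3/2 = 13.1500
My = (-2.7 + 2.4)/2 = -0.3/2 = -0.1500

(13.1500, -0.1500)


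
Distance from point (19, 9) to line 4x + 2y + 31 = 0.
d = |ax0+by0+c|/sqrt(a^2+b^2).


|4*19 + 2*9 + 31| = |125| = 125
sqrt(16 + 4) = sqrt(20) = 4.4721
d = 125/sqrt(20) = 27.9508

27.9508


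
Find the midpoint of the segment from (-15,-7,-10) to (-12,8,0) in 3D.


Mx = (-15- 12)/2 = -13.5000
My = (-7+8)/2 = 0.5000
Mz = (-10+0)/2 = -5.0000

M = (-13.5000, 0.5000, -5.0000)


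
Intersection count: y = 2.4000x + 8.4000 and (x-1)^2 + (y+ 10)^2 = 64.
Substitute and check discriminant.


Substitute y = 2.4000x + 8.4000: (x-1)^2 + (2.4000x+8.4000+ 10)^2 = 64
Expand to Ax^2 + Bx + C = 0, where b-k = 18.4
A = 1+m^2 = 6.76
B = 2(m(b-k) - h) = 2(2.4000*18.4 - 1) = 86.32
C = h^2 + (b-k)^2 - r^2 = 1 + 338.56 - 64 = 275.56
disc = B^2-4AC = 7451.1424 - 7451.1424 = 0
disc = 0

1 intersection point (tangent)


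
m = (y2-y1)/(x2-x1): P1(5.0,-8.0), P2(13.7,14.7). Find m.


dy = 14.7 + 8.0 = 22.7
dx = 13.7 - 5.0 = 8.7
m = 22.7/8.7 = 2.6092

m = 2.6092


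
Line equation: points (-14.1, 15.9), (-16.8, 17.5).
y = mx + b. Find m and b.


m = (1.6)/(-2.7) = -0.5926
b = y1 - m*x1 = 15.9 - (1.6*(-14.1))/(-2.7) = 15.9 - 8.3556 = 7.5444

y = -0.5926x + 7.5444


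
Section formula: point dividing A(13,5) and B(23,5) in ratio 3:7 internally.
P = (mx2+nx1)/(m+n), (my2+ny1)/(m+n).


Px = (3*23 + 7*13)/10 = 160/10 = 16.0000
Py = (3*5 + 7*5)/10 = 50/10 = 5.0000

P = (16.0000, 5.0000)


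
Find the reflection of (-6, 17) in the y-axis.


Reflection rule for y-axis: (-x, y)
(-6, 17) -> (6, 17)

(6, 17)


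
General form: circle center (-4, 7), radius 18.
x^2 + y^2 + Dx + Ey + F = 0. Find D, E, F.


(x+ 4)^2 + (y-7)^2 = 18^2
D = -2h = 8, E = -2k = -14
F = h^2+k^2-r^2 = 16+49-324 = -259

D = 8, E = -14, F = -259


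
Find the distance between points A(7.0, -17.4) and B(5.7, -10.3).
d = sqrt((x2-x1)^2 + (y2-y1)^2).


dx = 5.7 - 7.0 = -1.3
dy = -10.3 + 17.4 = 7.1
d = sqrt(1.69 + 50.41) = sqrt(52.1) = 7.2180

7.2180


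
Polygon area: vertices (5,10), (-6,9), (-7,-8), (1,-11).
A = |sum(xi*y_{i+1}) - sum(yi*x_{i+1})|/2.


sum(xi*y_{i+1}) = 5*9 - 6*(-8) - 7*(-11) + 1*10 = 180
sum(yi*x_{i+1}) = 10*(-6) + 9*(-7) - 8*1 - 11*5 = -186
Area = |180 + 186|/2 = 366/2 = 183.0000

183.0000 sq units


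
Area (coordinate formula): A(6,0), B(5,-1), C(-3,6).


6*(-1-6) = -42
5*(6-0) = 30
-3*(0+ 1) = -3
sum = -15
Area = |-15|/2 = 7.5000

7.5000 sq units


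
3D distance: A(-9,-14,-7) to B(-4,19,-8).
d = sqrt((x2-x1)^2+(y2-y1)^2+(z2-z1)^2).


dx=5, dy=33, dz=-1
d = sqrt(25+1089+1) = sqrt(1115) = 33.3916

33.3916


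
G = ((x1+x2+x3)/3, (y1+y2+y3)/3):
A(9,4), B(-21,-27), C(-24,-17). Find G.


Gx = (9- 21- 24)/3 = -36/3 = -12.0000
Gy = (4- 27- 17)/3 = -40/3 = -13.3333

G = (-12.0000, -13.3333)


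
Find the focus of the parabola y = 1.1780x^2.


a = 1.1780
4a = 4.7120
focus = (0, 1/4.7120) = (0, 0.2122)

Focus = (0, 0.2122)


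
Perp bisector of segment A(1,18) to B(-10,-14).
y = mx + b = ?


Midpoint = (-4.5, 2)
Slope of AB = dy/dx = -32/(-11) = 2.9091
Perp slope = -dx/dy = -11/32 = -0.3438
b = My - (perp slope)*Mx = 2 + (-11*(-4.5))/(-32) = 2 - 1.5469 = 0.4531

y = -0.3438x + 0.4531


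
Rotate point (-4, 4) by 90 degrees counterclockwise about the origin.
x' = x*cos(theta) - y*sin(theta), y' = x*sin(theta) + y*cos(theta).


cos(90) = 0, sin(90) = 1
x' = -4*0 - 4*1 = -4
y' = -4*1 + 4*0 = -4

(-4, -4)


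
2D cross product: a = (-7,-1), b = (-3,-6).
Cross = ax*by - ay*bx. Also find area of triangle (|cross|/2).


cross = -7*(-6) + 1*(-3) = 42 - 3 = 39
Triangle area = |39|/2 = 39/2 = 19.5000

cross = 39, triangle area = 19.5000


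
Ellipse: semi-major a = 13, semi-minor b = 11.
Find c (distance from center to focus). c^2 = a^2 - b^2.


c^2 = 13^2 - 11^2 = 169 - 121 = 48
c = sqrt(48) = 6.9282

c = 6.9282


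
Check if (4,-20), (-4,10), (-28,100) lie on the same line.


4*(10-100) - 4*(100+ 20) - 28*(-20-10)
= -360 - 480 + 840 = 0

Yes, collinear (determinant = 0)


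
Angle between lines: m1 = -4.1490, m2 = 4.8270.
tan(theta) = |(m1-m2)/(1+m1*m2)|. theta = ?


m1-m2 = -8.976
1+m1*m2 = -19.027223
tan(theta) = |-8.976/(-19.027223)| = 0.471745
theta = arctan(|-8.976/(-19.027223)|) = 25.2554 degrees (acute angle)

25.2554 degrees


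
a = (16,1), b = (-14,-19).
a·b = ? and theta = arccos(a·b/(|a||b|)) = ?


a·b = 16*(-14) + 1*(-19) = -224 - 19 = -243
|a| = sqrt(256+1) = 16.0312
|b| = sqrt(196+361) = 23.6008
cos(theta) = -243/(sqrt(257)*sqrt(557)) = -243/sqrt(143149) = -0.642262
theta = arccos(-243/sqrt(143149)) = 129.9607 degrees

a·b = -243, theta = 129.9607 deg


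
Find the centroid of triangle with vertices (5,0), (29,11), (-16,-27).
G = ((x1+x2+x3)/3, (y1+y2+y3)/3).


Gx = (5+29- 16)/3 = 18/3 = 6.0000
Gy = (0+11- 27)/3 = -16/3 = -5.3333

G = (6.0000, -5.3333)


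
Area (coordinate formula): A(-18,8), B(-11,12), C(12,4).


-18*(12-4) = -144
-11*(4-8) = 44
12*(8-12) = -48
sum = -148
Area = |-148|/2 = 74.0000

74.0000 sq units


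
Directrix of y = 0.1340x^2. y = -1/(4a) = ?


a = 0.1340
1/(4a) = 1.8657
directrix: y = -1.8657 = -1.8657

y = -1.8657


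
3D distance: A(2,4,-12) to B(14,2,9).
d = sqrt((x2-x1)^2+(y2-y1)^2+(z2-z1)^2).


dx=12, dy=-2, dz=21
d = sqrt(144+4+441) = sqrt(589) = 24.2693

24.2693


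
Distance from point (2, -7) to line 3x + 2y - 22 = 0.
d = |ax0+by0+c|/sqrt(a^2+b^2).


|3*2 + 2*(-7) - 22| = |-30| = 30
sqrt(9 + 4) = sqrt(13) = 3.6056
d = 30/sqrt(13) = 8.3205

8.3205


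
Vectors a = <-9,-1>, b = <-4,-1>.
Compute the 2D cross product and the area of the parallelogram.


cross = -9*(-1) + 1*(-4) = 9 - 4 = 5
Parallelogram area = |5| = 5

cross = 5, parallelogram area = 5


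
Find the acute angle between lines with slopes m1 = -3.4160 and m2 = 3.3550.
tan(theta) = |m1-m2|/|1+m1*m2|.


m1-m2 = -6.771
1+m1*m2 = -10.46068
tan(theta) = |-6.771/(-10.46068)| = 0.647281
theta = arctan(|-6.771/(-10.46068)|) = 32.9142 degrees (acute angle)

32.9142 degrees


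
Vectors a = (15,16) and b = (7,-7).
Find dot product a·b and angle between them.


a·b = 15*7 + 16*(-7) = 105 - 112 = -7
|a| = sqrt(225+256) = 21.9317
|b| = sqrt(49+49) = 9.8995
cos(theta) = -7/(sqrt(481)*sqrt(98)) = -7/sqrt(47138) = -0.032241
theta = arccos(-7/sqrt(47138)) = 91.8476 degrees

a·b = -7, theta = 91.8476 deg


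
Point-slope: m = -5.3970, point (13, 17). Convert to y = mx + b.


y - 17 = -5.3970(x - 13)
y = -5.3970x + 17 + 5.3970*13
y = -5.3970x + 87.1610

y = -5.3970x + 87.1610


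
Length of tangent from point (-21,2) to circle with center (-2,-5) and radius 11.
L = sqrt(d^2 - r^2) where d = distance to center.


d = sqrt((-21+ 2)^2 + (2+ 5)^2) = sqrt(361+49) = 20.2485
L = sqrt(410.0000 - 121) = sqrt(289.0000) = 17.0000

17.0000


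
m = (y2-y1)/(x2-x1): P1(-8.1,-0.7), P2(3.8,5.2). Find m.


dy = 5.2 + 0.7 = 5.9
dx = 3.8 + 8.1 = 11.9
m = 5.9/11.9 = 0.4958

m = 0.4958


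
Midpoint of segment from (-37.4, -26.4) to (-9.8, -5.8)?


Mx = (-37.4 - 9.8)/2 = -47.2/2 = -23.6000
My = (-26.4 - 5.8)/2 = -32.2/2 = -16.1000

(-23.6000, -16.1000)


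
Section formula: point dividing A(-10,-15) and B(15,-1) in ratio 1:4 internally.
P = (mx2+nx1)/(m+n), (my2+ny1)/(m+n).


Px = (1*15 + 4*(-10))/5 = -25/5 = -5.0000
Py = (1*(-1) + 4*(-15))/5 = -61/5 = -12.2000

P = (-5.0000, -12.2000)


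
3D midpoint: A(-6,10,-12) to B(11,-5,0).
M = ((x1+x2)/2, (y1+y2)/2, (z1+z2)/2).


Mx = (-6+11)/2 = 2.5000
My = (10- 5)/2 = 2.5000
Mz = (-12+0)/2 = -6.0000

M = (2.5000, 2.5000, -6.0000)


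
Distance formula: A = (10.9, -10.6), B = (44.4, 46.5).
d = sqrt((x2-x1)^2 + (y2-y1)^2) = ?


dx = 44.4 - 10.9 = 33.5
dy = 46.5 + 10.6 = 57.1
d = sqrt(1122.25 + 3260.41) = sqrt(4382.66) = 66.2017

66.2017


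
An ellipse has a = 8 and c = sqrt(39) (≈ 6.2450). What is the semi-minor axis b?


b^2 = 8^2 - (sqrt(39))^2 = 64 - 39 = 25
b = sqrt(25) = 5

b = 5


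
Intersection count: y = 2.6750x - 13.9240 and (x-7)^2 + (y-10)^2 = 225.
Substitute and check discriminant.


Substitute y = 2.6750x - 13.9240: (x-7)^2 + (2.6750x- 13.9240-10)^2 = 225
Expand to Ax^2 + Bx + C = 0, where b-k = -23.924
A = 1+m^2 = 8.155625
B = 2(m(b-k) - h) = 2(2.6750*(-23.924) - 7) = -141.9934
C = h^2 + (b-k)^2 - r^2 = 49 + 572.357776 - 225 = 396.357776
disc = B^2-4AC = 20162.1256 - 12930.1815 = 7231.9441
disc > 0

2 intersection points


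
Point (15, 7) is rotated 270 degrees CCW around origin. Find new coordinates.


cos(270) = 0, sin(270) = -1
x' = 15*0 - 7*(-1) = 7
y' = 15*(-1) + 7*0 = -15

(7, -15)


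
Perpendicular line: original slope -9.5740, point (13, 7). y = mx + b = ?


Perpendicular slope = -1/m1 = -1/(-9.5740) = 0.1044
b2 = y0 - m2*x0 = 7 + 13/(-9.5740) = 7 - 1.3578 = 5.6422

y = 0.1044x + 5.6422


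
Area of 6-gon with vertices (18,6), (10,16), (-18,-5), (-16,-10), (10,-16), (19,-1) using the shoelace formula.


sum(xi*y_{i+1}) = 18*16 + 10*(-5) - 18*(-10) - 16*(-16) + 10*(-1) + 19*6 = 778
sum(yi*x_{i+1}) = 6*10 + 16*(-18) - 5*(-16) - 10*10 - 16*19 - 1*18 = -570
Area = |778 + 570|/2 = 1348/2 = 674.0000

674.0000 sq units


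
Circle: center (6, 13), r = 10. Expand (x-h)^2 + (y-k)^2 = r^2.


(x-6)^2 + (y-13)^2 = 10^2
D = -2h = -12, E = -2k = -26
F = h^2+k^2-r^2 = 36+169-100 = 105

x^2 + y^2 - 12x - 26y + 105 = 0


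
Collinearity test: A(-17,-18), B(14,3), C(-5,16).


-17*(3-16) + 14*(16+ 18) - 5*(-18-3)
= 221 + 476 + 105 = 802

No, not collinear (determinant = 802)


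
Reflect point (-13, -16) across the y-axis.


Reflection rule for y-axis: (-x, y)
(-13, -16) -> (13, -16)

(13, -16)


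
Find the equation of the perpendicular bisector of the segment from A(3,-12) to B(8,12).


Midpoint = (5.5, 0)
Slope of AB = dy/dx = 24/5 = 4.8000
Perp slope = -dx/dy = -5/24 = -0.2083
b = My - (perp slope)*Mx = 0 + (5*5.5)/24 = 0 + 1.1458 = 1.1458

y = -0.2083x + 1.1458


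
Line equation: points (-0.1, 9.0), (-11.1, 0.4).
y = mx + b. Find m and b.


m = (-8.6)/(-11.0) = 0.7818
b = y1 - m*x1 = 9.0 - (-8.6*(-0.1))/(-11.0) = 9.0 + 0.0782 = 9.0782

y = 0.7818x + 9.0782


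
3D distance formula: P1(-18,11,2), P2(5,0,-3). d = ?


dx=23, dy=-11, dz=-5
d = sqrt(529+121+25) = sqrt(675) = 25.9808

25.9808


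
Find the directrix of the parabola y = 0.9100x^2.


a = 0.9100
1/(4a) = 0.2747
directrix: y = -0.2747 = -0.2747

y = -0.2747


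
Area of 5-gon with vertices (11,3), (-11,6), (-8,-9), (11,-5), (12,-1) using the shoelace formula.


sum(xi*y_{i+1}) = 11*6 - 11*(-9) - 8*(-5) + 11*(-1) + 12*3 = 230
sum(yi*x_{i+1}) = 3*(-11) + 6*(-8) - 9*11 - 5*12 - 1*11 = -251
Area = |230 + 251|/2 = 481/2 = 240.5000

240.5000 sq units


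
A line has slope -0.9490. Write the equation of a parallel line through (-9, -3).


Parallel lines have equal slopes.
m2 = -0.9490
b2 = -3 + 0.9490*(-9) = -11.5410

y = -0.9490x - 11.5410


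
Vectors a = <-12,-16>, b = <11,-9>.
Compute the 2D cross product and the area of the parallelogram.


cross = -12*(-9) + 16*11 = 108 + 176 = 284
Parallelogram area = |284| = 284

cross = 284, parallelogram area = 284


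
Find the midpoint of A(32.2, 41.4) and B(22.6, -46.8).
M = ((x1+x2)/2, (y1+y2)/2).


Mx = (32.2 + 22.6)/2 = 54.8/2 = 27.4000
My = (41.4 - 46.8)/2 = -5.4/2 = -2.7000

(27.4000, -2.7000)


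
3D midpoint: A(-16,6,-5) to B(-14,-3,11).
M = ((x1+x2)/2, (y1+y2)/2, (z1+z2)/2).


Mx = (-16- 14)/2 = -15.0000
My = (6- 3)/2 = 1.5000
Mz = (-5+11)/2 = 3.0000

M = (-15.0000, 1.5000, 3.0000)


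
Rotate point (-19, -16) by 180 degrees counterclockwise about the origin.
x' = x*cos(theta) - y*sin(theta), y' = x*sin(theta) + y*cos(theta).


cos(180) = -1, sin(180) = 0
x' = -19*(-1) + 16*0 = 19
y' = -19*0 - 16*(-1) = 16

(19, 16)


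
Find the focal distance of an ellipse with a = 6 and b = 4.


c^2 = 6^2 - 4^2 = 36 - 16 = 20
c = sqrt(20) = 4.4721

c = 4.4721


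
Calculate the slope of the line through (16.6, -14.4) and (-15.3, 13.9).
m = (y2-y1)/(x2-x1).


dy = 13.9 + 14.4 = 28.3
dx = -15.3 - 16.6 = -31.9
m = 28.3/(-31.9) = -0.8871

m = -0.8871


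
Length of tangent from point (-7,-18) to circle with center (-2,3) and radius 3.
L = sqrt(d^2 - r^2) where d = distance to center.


d = sqrt((-7+ 2)^2 + (-18-3)^2) = sqrt(25+441) = 21.5870
L = sqrt(466.0000 - 9) = sqrt(457.0000) = 21.3776

21.3776


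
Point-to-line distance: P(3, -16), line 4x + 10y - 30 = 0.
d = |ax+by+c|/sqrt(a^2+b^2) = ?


|4*3 + 10*(-16) - 30| = |-178| = 178
sqrt(16 + 100) = sqrt(116) = 10.7703
d = 178/sqrt(116) = 16.5269

16.5269


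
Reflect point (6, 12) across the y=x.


Reflection rule for y=x: (y, x)
(6, 12) -> (12, 6)

(12, 6)


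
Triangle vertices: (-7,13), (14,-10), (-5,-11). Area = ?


-7*(-10+ 11) = -7
14*(-11-13) = -336
-5*(13+ 10) = -115
sum = -458
Area = |-458|/2 = 229.0000

229.0000 sq units


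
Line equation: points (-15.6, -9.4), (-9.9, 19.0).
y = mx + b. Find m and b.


m = (28.4)/(5.7) = 4.9825
b = y1 - m*x1 = -9.4 - (28.4*(-15.6))/(5.7) = -9.4 + 77.7263 = 68.3263

y = 4.9825x + 68.3263


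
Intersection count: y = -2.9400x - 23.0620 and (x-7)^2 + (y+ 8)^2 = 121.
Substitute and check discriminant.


Substitute y = -2.9400x - 23.0620: (x-7)^2 + (-2.9400x- 23.0620+ 8)^2 = 121
Expand to Ax^2 + Bx + C = 0, where b-k = -15.062
A = 1+m^2 = 9.6436
B = 2(m(b-k) - h) = 2(-2.9400*(-15.062) - 7) = 74.56456
C = h^2 + (b-k)^2 - r^2 = 49 + 226.863844 - 121 = 154.863844
disc = B^2-4AC = 5559.8736 - 5973.7799 = -413.9063
disc < 0

0 intersection points


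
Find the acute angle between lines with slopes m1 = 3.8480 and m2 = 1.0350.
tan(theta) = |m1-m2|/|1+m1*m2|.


m1-m2 = 2.813
1+m1*m2 = 4.98268
tan(theta) = |2.813/4.98268| = 0.564556
theta = arctan(|2.813/4.98268|) = 29.4471 degrees (acute angle)

29.4471 degrees


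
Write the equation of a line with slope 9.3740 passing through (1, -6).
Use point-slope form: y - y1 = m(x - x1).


y + 6 = 9.3740(x - 1)
y = 9.3740x - 6 - 9.3740*1
y = 9.3740x - 15.3740

y = 9.3740x - 15.3740


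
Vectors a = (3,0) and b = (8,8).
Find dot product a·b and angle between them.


a·b = 3*8 + 0*8 = 24 + 0 = 24
|a| = sqrt(9+0) = 3.0000
|b| = sqrt(64+64) = 11.3137
cos(theta) = 24/(sqrt(9)*sqrt(128)) = 24/sqrt(1152) = 0.707107
theta = arccos(24/sqrt(1152)) = 45.0000 degrees

a·b = 24, theta = 45.0000 deg


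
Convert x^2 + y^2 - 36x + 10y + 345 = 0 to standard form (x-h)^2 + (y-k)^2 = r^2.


h = -D/2 = 36/2 = 18
k = -E/2 = -10/2 = -5
r^2 = h^2 + k^2 - F = 324 + 25 - 345 = 4
r = 2

Center (18, -5), radius = 2


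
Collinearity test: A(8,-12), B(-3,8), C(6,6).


8*(8-6) - 3*(6+ 12) + 6*(-12-8)
= 16 - 54 - 120 = -158

No, not collinear (determinant = -158)


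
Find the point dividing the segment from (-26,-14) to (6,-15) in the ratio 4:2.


Px = (4*6 + 2*(-26))/6 = -28/6 = -4.6667
Py = (4*(-15) + 2*(-14))/6 = -88/6 = -14.6667

P = (-4.6667, -14.6667)


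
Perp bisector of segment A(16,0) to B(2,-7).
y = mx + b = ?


Midpoint = (9, -3.5)
Slope of AB = dy/dx = -7/(-14) = 0.5000
Perp slope = -dx/dy = -14/7 = -2.0000
b = My - (perp slope)*Mx = -3.5 + (-14*9)/(-7) = -3.5 + 18.0000 = 14.5000

y = -2.0000x + 14.5000


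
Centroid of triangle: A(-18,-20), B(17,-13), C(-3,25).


Gx = (-18+17- 3)/3 = -4/3 = -1.3333
Gy = (-20- 13+25)/3 = -8/3 = -2.6667

G = (-1.3333, -2.6667)


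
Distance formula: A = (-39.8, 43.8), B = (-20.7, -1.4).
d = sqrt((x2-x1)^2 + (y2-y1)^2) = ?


dx = -20.7 + 39.8 = 19.1
dy = -1.4 - 43.8 = -45.2
d = sqrt(364.81 + 2043.04) = sqrt(2407.85) = 49.0698

49.0698


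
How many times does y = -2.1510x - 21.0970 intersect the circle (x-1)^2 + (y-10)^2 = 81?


Substitute y = -2.1510x - 21.0970: (x-1)^2 + (-2.1510x- 21.0970-10)^2 = 81
Expand to Ax^2 + Bx + C = 0, where b-k = -31.097
A = 1+m^2 = 5.626801
B = 2(m(b-k) - h) = 2(-2.1510*(-31.097) - 1) = 131.779294
C = h^2 + (b-k)^2 - r^2 = 1 + 967.023409 - 81 = 887.023409
disc = B^2-4AC = 17365.7823 - 19964.4168 = -2598.6345
disc < 0

0 intersection points


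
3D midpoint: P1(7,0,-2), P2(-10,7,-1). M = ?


Mx = (7- 10)/2 = -1.5000
My = (0+7)/2 = 3.5000
Mz = (-2- 1)/2 = -1.5000

M = (-1.5000, 3.5000, -1.5000)


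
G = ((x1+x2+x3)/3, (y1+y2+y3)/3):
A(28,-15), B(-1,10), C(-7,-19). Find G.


Gx = (28- 1- 7)/3 = 20/3 = 6.6667
Gy = (-15+10- 19)/3 = -24/3 = -8.0000

G = (6.6667, -8.0000)


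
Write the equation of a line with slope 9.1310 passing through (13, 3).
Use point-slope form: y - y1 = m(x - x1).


y - 3 = 9.1310(x - 13)
y = 9.1310x + 3 - 9.1310*13
y = 9.1310x - 115.7030

y = 9.1310x - 115.7030


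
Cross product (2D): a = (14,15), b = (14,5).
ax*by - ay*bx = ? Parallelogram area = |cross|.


cross = 14*5 - 15*14 = 70 - 210 = -140
Parallelogram area = |-140| = 140

cross = -140, parallelogram area = 140


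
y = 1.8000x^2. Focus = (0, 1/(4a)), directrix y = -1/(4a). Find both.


a = 1.8000
1/(4a) = 0.1389
Focus = (0, 0.1389)
Directrix: y = -0.1389

Focus = (0, 0.1389), Directrix: y = -0.1389


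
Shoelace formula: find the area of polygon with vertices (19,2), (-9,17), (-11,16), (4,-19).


sum(xi*y_{i+1}) = 19*17 - 9*16 - 11*(-19) + 4*2 = 396
sum(yi*x_{i+1}) = 2*(-9) + 17*(-11) + 16*4 - 19*19 = -502
Area = |396 + 502|/2 = 898/2 = 449.0000

449.0000 sq units


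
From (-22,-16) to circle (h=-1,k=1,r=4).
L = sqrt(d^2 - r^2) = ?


d = sqrt((-22+ 1)^2 + (-16-1)^2) = sqrt(441+289) = 27.0185
L = sqrt(730.0000 - 16) = sqrt(714.0000) = 26.7208

26.7208


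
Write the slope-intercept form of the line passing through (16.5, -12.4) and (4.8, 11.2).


m = (23.6)/(-11.7) = -2.0171
b = y1 - m*x1 = -12.4 - (23.6*16.5)/(-11.7) = -12.4 + 33.2821 = 20.8821

y = -2.0171x + 20.8821


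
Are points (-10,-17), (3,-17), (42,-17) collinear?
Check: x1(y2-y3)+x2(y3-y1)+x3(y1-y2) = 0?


-10*(-17+ 17) + 3*(-17+ 17) + 42*(-17+ 17)
= 0 + 0 + 0 = 0

Yes, collinear (determinant = 0)


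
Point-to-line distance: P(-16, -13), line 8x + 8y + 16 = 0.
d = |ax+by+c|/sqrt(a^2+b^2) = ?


|8*(-16) + 8*(-13) + 16| = |-216| = 216
sqrt(64 + 64) = sqrt(128) = 11.3137
d = 216/sqrt(128) = 19.0919

19.0919


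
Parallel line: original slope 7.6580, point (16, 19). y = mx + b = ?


Parallel lines have equal slopes.
m2 = 7.6580
b2 = 19 - 7.6580*16 = -103.5280

y = 7.6580x - 103.5280


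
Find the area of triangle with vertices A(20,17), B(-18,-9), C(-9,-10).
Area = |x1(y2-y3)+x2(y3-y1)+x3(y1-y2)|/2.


20*(-9+ 10) = 20
-18*(-10-17) = 486
-9*(17+ 9) = -234
sum = 272
Area = |272|/2 = 136.0000

136.0000 sq units


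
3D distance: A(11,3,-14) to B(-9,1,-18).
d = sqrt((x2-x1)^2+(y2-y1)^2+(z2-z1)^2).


dx=-20, dy=-2, dz=-4
d = sqrt(400+4+16) = sqrt(420) = 20.4939

20.4939


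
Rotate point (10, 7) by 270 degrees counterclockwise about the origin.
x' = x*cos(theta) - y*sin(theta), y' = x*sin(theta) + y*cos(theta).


cos(270) = 0, sin(270) = -1
x' = 10*0 - 7*(-1) = 7
y' = 10*(-1) + 7*0 = -10

(7, -10)


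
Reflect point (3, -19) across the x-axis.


Reflection rule for x-axis: (x, -y)
(3, -19) -> (3, 19)

(3, 19)


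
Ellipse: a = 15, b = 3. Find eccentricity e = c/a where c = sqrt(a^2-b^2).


c = sqrt(225-9) = sqrt(216) = 14.6969
e = c/a = sqrt(216)/15 = 0.9798

e = 0.9798


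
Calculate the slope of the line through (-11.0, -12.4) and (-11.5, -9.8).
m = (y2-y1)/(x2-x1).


dy = -9.8 + 12.4 = 2.6
dx = -11.5 + 11.0 = -0.5
m = 2.6/(-0.5) = -5.2000

m = -5.2000


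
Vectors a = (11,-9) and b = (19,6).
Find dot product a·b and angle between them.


a·b = 11*19 - 9*6 = 209 - 54 = 155
|a| = sqrt(121+81) = 14.2127
|b| = sqrt(361+36) = 19.9249
cos(theta) = 155/(sqrt(202)*sqrt(397)) = 155/sqrt(80194) = 0.547345
theta = arccos(155/sqrt(80194)) = 56.8150 degrees

a·b = 155, theta = 56.8150 deg


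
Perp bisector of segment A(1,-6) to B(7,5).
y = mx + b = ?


Midpoint = (4, -0.5)
Slope of AB = dy/dx = 11/6 = 1.8333
Perp slope = -dx/dy = -6/11 = -0.5455
b = My - (perp slope)*Mx = -0.5 + (6*4)/11 = -0.5 + 2.1818 = 1.6818

y = -0.5455x + 1.6818


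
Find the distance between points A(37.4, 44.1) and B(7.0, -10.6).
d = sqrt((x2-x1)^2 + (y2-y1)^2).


dx = 7.0 - 37.4 = -30.4
dy = -10.6 - 44.1 = -54.7
d = sqrt(924.16 + 2992.09) = sqrt(3916.25) = 62.5799

62.5799


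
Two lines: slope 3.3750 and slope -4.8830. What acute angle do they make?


m1-m2 = 8.258
1+m1*m2 = -15.480125
tan(theta) = |8.258/(-15.480125)| = 0.533458
theta = arctan(|8.258/(-15.480125)|) = 28.0781 degrees (acute angle)

28.0781 degrees


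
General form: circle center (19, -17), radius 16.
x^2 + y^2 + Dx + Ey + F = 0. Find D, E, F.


(x-19)^2 + (y+ 17)^2 = 16^2
D = -2h = -38, E = -2k = 34
F = h^2+k^2-r^2 = 361+289-256 = 394

D = -38, E = 34, F = 394


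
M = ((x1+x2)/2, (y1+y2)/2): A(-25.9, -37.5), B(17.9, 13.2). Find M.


Mx = (-25.9 + 17.9)/2 = -8.0/2 = -4.0000
My = (-37.5 + 13.2)/2 = -24.3/2 = -12.1500

(-4.0000, -12.1500)


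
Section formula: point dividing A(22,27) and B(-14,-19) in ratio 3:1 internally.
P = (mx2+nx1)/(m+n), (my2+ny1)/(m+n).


Px = (3*(-14) + 1*22)/4 = -20/4 = -5.0000
Py = (3*(-19) + 1*27)/4 = -30/4 = -7.5000

P = (-5.0000, -7.5000)


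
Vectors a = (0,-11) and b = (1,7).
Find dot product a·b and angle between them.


a·b = 0*1 - 11*7 = 0 - 77 = -77
|a| = sqrt(0+121) = 11.0000
|b| = sqrt(1+49) = 7.0711
cos(theta) = -77/(sqrt(121)*sqrt(50)) = -77/sqrt(6050) = -0.989949
theta = arccos(-77/sqrt(6050)) = 171.8699 degrees

a·b = -77, theta = 171.8699 deg


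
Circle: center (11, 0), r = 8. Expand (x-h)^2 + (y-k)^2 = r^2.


(x-11)^2 + (y-0)^2 = 8^2
D = -2h = -22, E = -2k = 0
F = h^2+k^2-r^2 = 121+0-64 = 57

x^2 + y^2 - 22x + 57 = 0


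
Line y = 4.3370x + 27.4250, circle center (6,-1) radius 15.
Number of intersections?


Substitute y = 4.3370x + 27.4250: (x-6)^2 + (4.3370x+27.4250+ 1)^2 = 225
Expand to Ax^2 + Bx + C = 0, where b-k = 28.425
A = 1+m^2 = 19.809569
B = 2(m(b-k) - h) = 2(4.3370*28.425 - 6) = 234.55845
C = h^2 + (b-k)^2 - r^2 = 36 + 807.980625 - 225 = 618.980625
disc = B^2-4AC = 55017.6665 - 49046.9576 = 5970.7089
disc > 0

2 intersection points


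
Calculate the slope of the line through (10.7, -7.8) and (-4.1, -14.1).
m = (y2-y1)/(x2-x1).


dy = -14.1 + 7.8 = -6.3
dx = -4.1 - 10.7 = -14.8
m = -6.3/(-14.8) = 0.4257

m = 0.4257


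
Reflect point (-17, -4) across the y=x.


Reflection rule for y=x: (y, x)
(-17, -4) -> (-4, -17)

(-4, -17)


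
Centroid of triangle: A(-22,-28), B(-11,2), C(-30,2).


Gx = (-22- 11- 30)/3 = -63/3 = -21.0000
Gy = (-28+2+2)/3 = -24/3 = -8.0000

G = (-21.0000, -8.0000)


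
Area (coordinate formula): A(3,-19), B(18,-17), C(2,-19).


3*(-17+ 19) = 6
18*(-19+ 19) = 0
2*(-19+ 17) = -4
sum = 2
Area = |2|/2 = 1.0000

1.0000 sq units


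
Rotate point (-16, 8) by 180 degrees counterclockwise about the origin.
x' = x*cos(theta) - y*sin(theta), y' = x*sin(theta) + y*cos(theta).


cos(180) = -1, sin(180) = 0
x' = -16*(-1) - 8*0 = 16
y' = -16*0 + 8*(-1) = -8

(16, -8)


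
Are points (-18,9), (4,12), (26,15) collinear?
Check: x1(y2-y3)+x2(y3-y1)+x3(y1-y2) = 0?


-18*(12-15) + 4*(15-9) + 26*(9-12)
= 54 + 24 - 78 = 0

Yes, collinear (determinant = 0)


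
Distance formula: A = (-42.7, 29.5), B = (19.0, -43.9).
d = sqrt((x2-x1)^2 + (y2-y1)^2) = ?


dx = 19.0 + 42.7 = 61.7
dy = -43.9 - 29.5 = -73.4
d = sqrt(3806.89 + 5387.56) = sqrt(9194.45) = 95.8877

95.8877


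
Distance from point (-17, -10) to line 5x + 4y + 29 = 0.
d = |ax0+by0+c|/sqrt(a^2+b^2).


|5*(-17) + 4*(-10) + 29| = |-96| = 96
sqrt(25 + 16) = sqrt(41) = 6.4031
d = 96/sqrt(41) = 14.9927

14.9927


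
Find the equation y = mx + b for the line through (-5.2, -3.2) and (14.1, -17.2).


m = (-14.0)/(19.3) = -0.7254
b = y1 - m*x1 = -3.2 - (-14.0*(-5.2))/(19.3) = -3.2 - 3.7720 = -6.9720

y = -0.7254x - 6.9720


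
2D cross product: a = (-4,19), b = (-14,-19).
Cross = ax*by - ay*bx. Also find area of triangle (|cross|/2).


cross = -4*(-19) - 19*(-14) = 76 + 266 = 342
Triangle area = |342|/2 = 342/2 = 171.0000

cross = 342, triangle area = 171.0000


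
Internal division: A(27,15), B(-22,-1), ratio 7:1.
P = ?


Px = (7*(-22) + 1*27)/8 = -127/8 = -15.8750
Py = (7*(-1) + 1*15)/8 = 8/8 = 1.0000

P = (-15.8750, 1.0000)


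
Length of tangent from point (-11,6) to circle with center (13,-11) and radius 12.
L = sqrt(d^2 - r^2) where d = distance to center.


d = sqrt((-11-13)^2 + (6+ 11)^2) = sqrt(576+289) = 29.4109
L = sqrt(865.0000 - 144) = sqrt(721.0000) = 26.8514

26.8514


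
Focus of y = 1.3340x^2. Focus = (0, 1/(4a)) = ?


a = 1.3340
4a = 5.3360
focus = (0, 1/5.3360) = (0, 0.1874)

Focus = (0, 0.1874)


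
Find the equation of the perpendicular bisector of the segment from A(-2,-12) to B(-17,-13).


Midpoint = (-9.5, -12.5)
Slope of AB = dy/dx = -1/(-15) = 0.0667
Perp slope = -dx/dy = -15/1 = -15.0000
b = My - (perp slope)*Mx = -12.5 + (-15*(-9.5))/(-1) = -12.5 - 142.5000 = -155.0000

y = -15.0000x - 155.0000


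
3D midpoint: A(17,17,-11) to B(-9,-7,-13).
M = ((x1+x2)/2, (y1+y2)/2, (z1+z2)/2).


Mx = (17- 9)/2 = 4.0000
My = (17- 7)/2 = 5.0000
Mz = (-11- 13)/2 = -12.0000

M = (4.0000, 5.0000, -12.0000)


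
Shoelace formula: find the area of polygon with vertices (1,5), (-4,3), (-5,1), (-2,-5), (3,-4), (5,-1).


sum(xi*y_{i+1}) = 1*3 - 4*1 - 5*(-5) - 2*(-4) + 3*(-1) + 5*5 = 54
sum(yi*x_{i+1}) = 5*(-4) + 3*(-5) + 1*(-2) - 5*3 - 4*5 - 1*1 = -73
Area = |54 + 73|/2 = 127/2 = 63.5000

63.5000 sq units


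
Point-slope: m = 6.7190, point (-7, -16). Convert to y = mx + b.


y + 16 = 6.7190(x + 7)
y = 6.7190x - 16 - 6.7190*(-7)
y = 6.7190x + 31.0330

y = 6.7190x + 31.0330


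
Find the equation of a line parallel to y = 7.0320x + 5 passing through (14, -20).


Parallel lines have equal slopes.
m2 = 7.0320
b2 = -20 - 7.0320*14 = -118.4480

y = 7.0320x - 118.4480


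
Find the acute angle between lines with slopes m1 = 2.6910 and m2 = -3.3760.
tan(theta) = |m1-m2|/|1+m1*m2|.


m1-m2 = 6.067
1+m1*m2 = -8.084816
tan(theta) = |6.067/(-8.084816)| = 0.750419
theta = arctan(|6.067/(-8.084816)|) = 36.8853 degrees (acute angle)

36.8853 degrees


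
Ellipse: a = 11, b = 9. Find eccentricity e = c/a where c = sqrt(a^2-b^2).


c = sqrt(121-81) = sqrt(40) = 6.3246
e = c/a = sqrt(40)/11 = 0.5750

e = 0.5750


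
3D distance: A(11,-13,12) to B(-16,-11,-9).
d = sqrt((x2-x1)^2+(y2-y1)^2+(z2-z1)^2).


dx=-27, dy=2, dz=-21
d = sqrt(729+4+441) = sqrt(1174) = 34.2637

34.2637


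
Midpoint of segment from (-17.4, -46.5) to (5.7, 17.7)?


Mx = (-17.4 + 5.7)/2 = -11.7/2 = -5.8500
My = (-46.5 + 17.7)/2 = -28.8/2 = -14.4000

(-5.8500, -14.4000)


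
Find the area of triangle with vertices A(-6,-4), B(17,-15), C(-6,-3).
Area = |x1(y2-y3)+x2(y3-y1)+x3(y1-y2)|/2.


-6*(-15+ 3) = 72
17*(-3+ 4) = 17
-6*(-4+ 15) = -66
sum = 23
Area = |23|/2 = 11.5000

11.5000 sq units


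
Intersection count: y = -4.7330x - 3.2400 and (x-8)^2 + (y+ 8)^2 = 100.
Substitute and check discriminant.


Substitute y = -4.7330x - 3.2400: (x-8)^2 + (-4.7330x- 3.2400+ 8)^2 = 100
Expand to Ax^2 + Bx + C = 0, where b-k = 4.76
A = 1+m^2 = 23.401289
B = 2(m(b-k) - h) = 2(-4.7330*4.76 - 8) = -61.05816
C = h^2 + (b-k)^2 - r^2 = 64 + 22.6576 - 100 = -13.3424
disc = B^2-4AC = 3728.0989 + 1248.9174 = 4977.0163
disc > 0

2 intersection points


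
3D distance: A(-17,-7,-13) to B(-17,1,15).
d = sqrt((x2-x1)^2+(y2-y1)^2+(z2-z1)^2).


dx=0, dy=8, dz=28
d = sqrt(0+64+784) = sqrt(848) = 29.1204

29.1204


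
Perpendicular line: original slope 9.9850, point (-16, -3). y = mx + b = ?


Perpendicular slope = -1/m1 = -1/9.9850 = -0.1002
b2 = y0 - m2*x0 = -3 - 16/9.9850 = -3 - 1.6024 = -4.6024

y = -0.1002x - 4.6024


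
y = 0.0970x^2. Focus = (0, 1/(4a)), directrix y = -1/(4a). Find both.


a = 0.0970
1/(4a) = 2.5773
Focus = (0, 2.5773)
Directrix: y = -2.5773

Focus = (0, 2.5773), Directrix: y = -2.5773


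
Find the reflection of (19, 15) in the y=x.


Reflection rule for y=x: (y, x)
(19, 15) -> (15, 19)

(15, 19)


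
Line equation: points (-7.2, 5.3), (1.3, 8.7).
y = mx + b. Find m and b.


m = (3.4)/(8.5) = 0.4000
b = y1 - m*x1 = 5.3 - (3.4*(-7.2))/(8.5) = 5.3 + 2.8800 = 8.1800

y = 0.4000x + 8.1800


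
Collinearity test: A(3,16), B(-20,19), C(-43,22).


3*(19-22) - 20*(22-16) - 43*(16-19)
= -9 - 120 + 129 = 0

Yes, collinear (determinant = 0)


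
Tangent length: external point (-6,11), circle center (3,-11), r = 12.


d = sqrt((-6-3)^2 + (11+ 11)^2) = sqrt(81+484) = 23.7697
L = sqrt(565.0000 - 144) = sqrt(421.0000) = 20.5183

20.5183


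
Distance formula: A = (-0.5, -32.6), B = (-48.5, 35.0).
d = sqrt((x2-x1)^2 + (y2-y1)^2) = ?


dx = -48.5 + 0.5 = -48.0
dy = 35.0 + 32.6 = 67.6
d = sqrt(2304.0 + 4569.76) = sqrt(6873.76) = 82.9081

82.9081


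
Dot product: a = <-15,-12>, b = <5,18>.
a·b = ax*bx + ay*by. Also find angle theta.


a·b = -15*5 - 12*18 = -75 - 216 = -291
|a| = sqrt(225+144) = 19.2094
|b| = sqrt(25+324) = 18.6815
cos(theta) = -291/(sqrt(369)*sqrt(349)) = -291/sqrt(128781) = -0.810900
theta = arccos(-291/sqrt(128781)) = 144.1839 degrees

a·b = -291, theta = 144.1839 deg


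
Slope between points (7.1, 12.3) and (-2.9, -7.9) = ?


dy = -7.9 - 12.3 = -20.2
dx = -2.9 - 7.1 = -10.0
m = -20.2/(-10.0) = 2.0200

m = 2.0200


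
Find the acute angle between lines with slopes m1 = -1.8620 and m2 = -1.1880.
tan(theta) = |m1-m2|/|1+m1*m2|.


m1-m2 = -0.674
1+m1*m2 = 3.212056
tan(theta) = |-0.674/3.212056| = 0.209834
theta = arctan(|-0.674/3.212056|) = 11.8507 degrees (acute angle)

11.8507 degrees


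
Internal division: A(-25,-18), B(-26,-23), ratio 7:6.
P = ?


Px = (7*(-26) + 6*(-25))/13 = -332/13 = -25.5385
Py = (7*(-23) + 6*(-18))/13 = -269/13 = -20.6923

P = (-25.5385, -20.6923)


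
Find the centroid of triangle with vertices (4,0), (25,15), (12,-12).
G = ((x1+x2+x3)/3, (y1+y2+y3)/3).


Gx = (4+25+12)/3 = 41/3 = 13.6667
Gy = (0+15- 12)/3 = 3/3 = 1.0000

G = (13.6667, 1.0000)


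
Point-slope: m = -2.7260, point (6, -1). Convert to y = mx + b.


y + 1 = -2.7260(x - 6)
y = -2.7260x - 1 + 2.7260*6
y = -2.7260x + 15.3560

y = -2.7260x + 15.3560


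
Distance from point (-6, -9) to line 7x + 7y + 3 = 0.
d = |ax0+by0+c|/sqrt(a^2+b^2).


|7*(-6) + 7*(-9) + 3| = |-102| = 102
sqrt(49 + 49) = sqrt(98) = 9.8995
d = 102/sqrt(98) = 10.3036

10.3036


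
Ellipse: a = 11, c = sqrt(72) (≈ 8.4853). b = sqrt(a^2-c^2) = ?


b^2 = 11^2 - (sqrt(72))^2 = 121 - 72 = 49
b = sqrt(49) = 7

b = 7


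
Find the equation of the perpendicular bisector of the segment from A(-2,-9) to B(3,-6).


Midpoint = (0.5, -7.5)
Slope of AB = dy/dx = 3/5 = 0.6000
Perp slope = -dx/dy = -5/3 = -1.6667
b = My - (perp slope)*Mx = -7.5 + (5*0.5)/3 = -7.5 + 0.8333 = -6.6667

y = -1.6667x - 6.6667


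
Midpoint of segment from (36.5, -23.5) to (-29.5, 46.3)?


Mx = (36.5 - 29.5)/2 = 7.0/2 = 3.5000
My = (-23.5 + 46.3)/2 = 22.8/2 = 11.4000

(3.5000, 11.4000)


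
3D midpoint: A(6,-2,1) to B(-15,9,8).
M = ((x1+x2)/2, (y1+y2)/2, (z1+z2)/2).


Mx = (6- 15)/2 = -4.5000
My = (-2+9)/2 = 3.5000
Mz = (1+8)/2 = 4.5000

M = (-4.5000, 3.5000, 4.5000)


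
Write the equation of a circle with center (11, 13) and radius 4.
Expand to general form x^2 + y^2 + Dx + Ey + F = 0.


(x-11)^2 + (y-13)^2 = 4^2
D = -2h = -22, E = -2k = -26
F = h^2+k^2-r^2 = 121+169-16 = 274

x^2 + y^2 - 22x - 26y + 274 = 0


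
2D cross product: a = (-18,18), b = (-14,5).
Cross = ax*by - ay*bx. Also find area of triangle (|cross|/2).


cross = -18*5 - 18*(-14) = -90 + 252 = 162
Triangle area = |162|/2 = 162/2 = 81.0000

cross = 162, triangle area = 81.0000


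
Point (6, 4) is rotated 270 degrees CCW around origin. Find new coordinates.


cos(270) = 0, sin(270) = -1
x' = 6*0 - 4*(-1) = 4
y' = 6*(-1) + 4*0 = -6

(4, -6)


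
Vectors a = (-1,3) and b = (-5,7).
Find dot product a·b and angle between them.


a·b = -1*(-5) + 3*7 = 5 + 21 = 26
|a| = sqrt(1+9) = 3.1623
|b| = sqrt(25+49) = 8.6023
cos(theta) = 26/(sqrt(10)*sqrt(74)) = 26/sqrt(740) = 0.955779
theta = arccos(26/sqrt(740)) = 17.1027 degrees

a·b = 26, theta = 17.1027 deg


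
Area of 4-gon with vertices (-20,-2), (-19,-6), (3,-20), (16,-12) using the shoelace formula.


sum(xi*y_{i+1}) = -20*(-6) - 19*(-20) + 3*(-12) + 16*(-2) = 432
sum(yi*x_{i+1}) = -2*(-19) - 6*3 - 20*16 - 12*(-20) = -60
Area = |432 + 60|/2 = 492/2 = 246.0000

246.0000 sq units


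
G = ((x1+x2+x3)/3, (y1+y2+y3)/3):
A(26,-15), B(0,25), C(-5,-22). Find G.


Gx = (26+0- 5)/3 = 21/3 = 7.0000
Gy = (-15+25- 22)/3 = -12/3 = -4.0000

G = (7.0000, -4.0000)


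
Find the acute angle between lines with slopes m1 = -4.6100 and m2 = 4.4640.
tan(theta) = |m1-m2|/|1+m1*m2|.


m1-m2 = -9.074
1+m1*m2 = -19.57904
tan(theta) = |-9.074/(-19.57904)| = 0.463455
theta = arctan(|-9.074/(-19.57904)|) = 24.8656 degrees (acute angle)

24.8656 degrees


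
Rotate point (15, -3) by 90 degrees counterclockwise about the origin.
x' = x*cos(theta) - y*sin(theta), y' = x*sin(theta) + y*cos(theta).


cos(90) = 0, sin(90) = 1
x' = 15*0 + 3*1 = 3
y' = 15*1 - 3*0 = 15

(3, 15)


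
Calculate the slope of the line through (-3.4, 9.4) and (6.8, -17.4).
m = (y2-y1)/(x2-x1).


dy = -17.4 - 9.4 = -26.8
dx = 6.8 + 3.4 = 10.2
m = -26.8/10.2 = -2.6275

m = -2.6275


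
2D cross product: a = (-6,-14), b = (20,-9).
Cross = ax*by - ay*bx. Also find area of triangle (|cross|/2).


cross = -6*(-9) + 14*20 = 54 + 280 = 334
Triangle area = |334|/2 = 334/2 = 167.0000

cross = 334, triangle area = 167.0000


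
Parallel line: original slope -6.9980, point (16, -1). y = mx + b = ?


Parallel lines have equal slopes.
m2 = -6.9980
b2 = -1 + 6.9980*16 = 110.9680

y = -6.9980x + 110.9680


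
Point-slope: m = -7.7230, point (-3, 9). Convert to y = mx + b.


y - 9 = -7.7230(x + 3)
y = -7.7230x + 9 + 7.7230*(-3)
y = -7.7230x - 14.1690

y = -7.7230x - 14.1690


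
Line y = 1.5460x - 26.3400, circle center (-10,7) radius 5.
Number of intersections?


Substitute y = 1.5460x - 26.3400: (x+ 10)^2 + (1.5460x- 26.3400-7)^2 = 25
Expand to Ax^2 + Bx + C = 0, where b-k = -33.34
A = 1+m^2 = 3.390116
B = 2(m(b-k) - h) = 2(1.5460*(-33.34) + 10) = -83.08728
C = h^2 + (b-k)^2 - r^2 = 100 + 1111.5556 - 25 = 1186.5556
disc = B^2-4AC = 6903.4961 - 16090.2445 = -9186.7484
disc < 0

0 intersection points


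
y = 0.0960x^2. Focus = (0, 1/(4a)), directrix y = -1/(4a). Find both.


a = 0.0960
1/(4a) = 2.6042
Focus = (0, 2.6042)
Directrix: y = -2.6042

Focus = (0, 2.6042), Directrix: y = -2.6042


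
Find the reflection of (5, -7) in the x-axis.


Reflection rule for x-axis: (x, -y)
(5, -7) -> (5, 7)

(5, 7)


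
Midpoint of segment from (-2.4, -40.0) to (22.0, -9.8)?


Mx = (-2.4 + 22.0)/2 = 19.6/2 = 9.8000
My = (-40.0 - 9.8)/2 = -49.8/2 = -24.9000

(9.8000, -24.9000)


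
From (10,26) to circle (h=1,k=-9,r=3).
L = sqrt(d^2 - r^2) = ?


d = sqrt((10-1)^2 + (26+ 9)^2) = sqrt(81+1225) = 36.1386
L = sqrt(1306.0000 - 9) = sqrt(1297.0000) = 36.0139

36.0139


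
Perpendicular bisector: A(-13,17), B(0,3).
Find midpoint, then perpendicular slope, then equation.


Midpoint = (-6.5, 10)
Slope of AB = dy/dx = -14/13 = -1.0769
Perp slope = -dx/dy = 13/14 = 0.9286
b = My - (perp slope)*Mx = 10 + (13*(-6.5))/(-14) = 10 + 6.0357 = 16.0357

y = 0.9286x + 16.0357


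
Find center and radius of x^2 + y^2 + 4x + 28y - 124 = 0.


h = -D/2 = -4/2 = -2
k = -E/2 = -28/2 = -14
r^2 = h^2 + k^2 - F = 4 + 196 + 124 = 324
r = 18

Center (-2, -14), radius = 18


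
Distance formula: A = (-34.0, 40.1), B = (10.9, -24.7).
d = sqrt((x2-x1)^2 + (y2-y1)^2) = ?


dx = 10.9 + 34.0 = 44.9
dy = -24.7 - 40.1 = -64.8
d = sqrt(2016.01 + 4199.04) = sqrt(6215.05) = 78.8356

78.8356


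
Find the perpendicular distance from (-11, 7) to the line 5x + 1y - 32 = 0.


|5*(-11) + 1*7 - 32| = |-80| = 80
sqrt(25 + 1) = sqrt(26) = 5.0990
d = 80/sqrt(26) = 15.6893

15.6893


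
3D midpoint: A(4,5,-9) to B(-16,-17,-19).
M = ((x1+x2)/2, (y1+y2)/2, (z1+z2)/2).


Mx = (4- 16)/2 = -6.0000
My = (5- 17)/2 = -6.0000
Mz = (-9- 19)/2 = -14.0000

M = (-6.0000, -6.0000, -14.0000)


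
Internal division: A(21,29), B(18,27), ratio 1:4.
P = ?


Px = (1*18 + 4*21)/5 = 102/5 = 20.4000
Py = (1*27 + 4*29)/5 = 143/5 = 28.6000

P = (20.4000, 28.6000)
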